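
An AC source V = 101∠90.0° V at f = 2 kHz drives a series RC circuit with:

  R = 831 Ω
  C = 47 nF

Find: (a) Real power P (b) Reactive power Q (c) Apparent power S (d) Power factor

Step 1 — Angular frequency: ω = 2π·f = 2π·2000 = 1.257e+04 rad/s.
Step 2 — Component impedances:
  R: Z = R = 831 Ω
  C: Z = 1/(jωC) = -j/(ω·C) = 0 - j1693 Ω
Step 3 — Series combination: Z_total = R + C = 831 - j1693 Ω = 1886∠-63.9° Ω.
Step 4 — Source phasor: V = 101∠90.0° V = 0 + j101 V.
Step 5 — Current: I = V / Z = -0.04807 + j0.02359 A = 0.05355∠153.9° A.
Step 6 — Complex power: S = V·I* = 2.383 - j4.855 VA.
Step 7 — Real power: P = Re(S) = 2.383 W.
Step 8 — Reactive power: Q = Im(S) = -4.855 VAR.
Step 9 — Apparent power: |S| = 5.409 VA.
Step 10 — Power factor: PF = P/|S| = 0.4406 (leading).

(a) P = 2.383 W  (b) Q = -4.855 VAR  (c) S = 5.409 VA  (d) PF = 0.4406 (leading)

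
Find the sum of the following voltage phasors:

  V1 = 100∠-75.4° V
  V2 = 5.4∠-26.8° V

Step 1 — Convert each phasor to rectangular form:
  V1 = 100·(cos(-75.4°) + j·sin(-75.4°)) = 25.21 - j96.77 V
  V2 = 5.4·(cos(-26.8°) + j·sin(-26.8°)) = 4.82 - j2.435 V
Step 2 — Sum components: V_total = 30.03 - j99.21 V.
Step 3 — Convert to polar: |V_total| = 103.7 V, ∠V_total = -73.2°.

V_total = 103.7∠-73.2° V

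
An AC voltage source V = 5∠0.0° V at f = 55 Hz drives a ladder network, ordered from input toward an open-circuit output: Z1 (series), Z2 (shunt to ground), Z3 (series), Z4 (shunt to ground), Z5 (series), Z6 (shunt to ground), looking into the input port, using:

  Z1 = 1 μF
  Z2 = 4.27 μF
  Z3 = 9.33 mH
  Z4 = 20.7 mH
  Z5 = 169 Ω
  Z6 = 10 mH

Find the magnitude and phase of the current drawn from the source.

Step 1 — Angular frequency: ω = 2π·f = 2π·55 = 345.6 rad/s.
Step 2 — Component impedances:
  Z1: Z = 1/(jωC) = -j/(ω·C) = 0 - j2894 Ω
  Z2: Z = 1/(jωC) = -j/(ω·C) = 0 - j677.7 Ω
  Z3: Z = jωL = j·345.6·0.00933 = 0 + j3.224 Ω
  Z4: Z = jωL = j·345.6·0.0207 = 0 + j7.153 Ω
  Z5: Z = R = 169 Ω
  Z6: Z = jωL = j·345.6·0.01 = 0 + j3.456 Ω
Step 3 — Ladder network (open output): work backward from the far end, alternating series and parallel combinations. Z_in = 0.311 - j2883 Ω = 2883∠-90.0° Ω.
Step 4 — Source phasor: V = 5∠0.0° V = 5 V.
Step 5 — Ohm's law: I = V / Z_total = (5) / (0.311 - j2883) = 1.871e-07 + j0.001734 A.
Step 6 — Convert to polar: |I| = 0.001734 A, ∠I = 90.0°.

I = 0.001734∠90.0° A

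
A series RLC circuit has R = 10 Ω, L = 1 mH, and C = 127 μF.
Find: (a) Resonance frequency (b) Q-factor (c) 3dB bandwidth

Step 1 — Resonance: ω₀ = 1/√(LC) = 1/√(0.001·0.000127) = 2806 rad/s.
Step 2 — f₀ = ω₀/(2π) = 446.6 Hz.
Step 3 — Series Q: Q = ω₀L/R = 2806·0.001/10 = 0.2806.
Step 4 — Bandwidth: Δω = ω₀/Q = 1e+04 rad/s; BW = Δω/(2π) = 1592 Hz.

(a) f₀ = 446.6 Hz  (b) Q = 0.2806  (c) BW = 1592 Hz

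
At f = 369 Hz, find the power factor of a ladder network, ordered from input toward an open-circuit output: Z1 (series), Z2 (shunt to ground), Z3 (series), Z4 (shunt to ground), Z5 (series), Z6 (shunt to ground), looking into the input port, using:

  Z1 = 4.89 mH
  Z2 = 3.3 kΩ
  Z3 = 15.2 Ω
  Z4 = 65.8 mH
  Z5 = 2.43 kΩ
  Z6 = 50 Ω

Step 1 — Angular frequency: ω = 2π·f = 2π·369 = 2318 rad/s.
Step 2 — Component impedances:
  Z1: Z = jωL = j·2318·0.00489 = 0 + j11.34 Ω
  Z2: Z = R = 3300 Ω
  Z3: Z = R = 15.2 Ω
  Z4: Z = jωL = j·2318·0.0658 = 0 + j152.6 Ω
  Z5: Z = R = 2430 Ω
  Z6: Z = R = 50 Ω
Step 3 — Ladder network (open output): work backward from the far end, alternating series and parallel combinations. Z_in = 31.2 + j160.8 Ω = 163.8∠79.0° Ω.
Step 4 — Power factor: PF = cos(φ) = Re(Z)/|Z| = 31.2/163.8 = 0.1905.
Step 5 — Type: Im(Z) = 160.8 ⇒ lagging (phase φ = 79.0°).

PF = 0.1905 (lagging, φ = 79.0°)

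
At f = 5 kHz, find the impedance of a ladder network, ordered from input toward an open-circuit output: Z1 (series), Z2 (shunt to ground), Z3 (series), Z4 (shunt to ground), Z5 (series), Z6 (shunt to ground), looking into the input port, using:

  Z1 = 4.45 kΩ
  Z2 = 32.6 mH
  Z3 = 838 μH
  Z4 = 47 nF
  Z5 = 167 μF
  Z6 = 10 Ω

Step 1 — Angular frequency: ω = 2π·f = 2π·5000 = 3.142e+04 rad/s.
Step 2 — Component impedances:
  Z1: Z = R = 4450 Ω
  Z2: Z = jωL = j·3.142e+04·0.0326 = 0 + j1024 Ω
  Z3: Z = jωL = j·3.142e+04·0.000838 = 0 + j26.33 Ω
  Z4: Z = 1/(jωC) = -j/(ω·C) = 0 - j677.3 Ω
  Z5: Z = 1/(jωC) = -j/(ω·C) = 0 - j0.1906 Ω
  Z6: Z = R = 10 Ω
Step 3 — Ladder network (open output): work backward from the far end, alternating series and parallel combinations. Z_in = 4460 + j25.44 Ω = 4460∠0.3° Ω.

Z = 4460 + j25.44 Ω = 4460∠0.3° Ω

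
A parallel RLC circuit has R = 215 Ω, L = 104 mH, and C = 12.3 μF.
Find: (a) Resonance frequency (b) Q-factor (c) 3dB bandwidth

Step 1 — Resonance: ω₀ = 1/√(LC) = 1/√(0.104·1.23e-05) = 884.2 rad/s.
Step 2 — f₀ = ω₀/(2π) = 140.7 Hz.
Step 3 — Parallel Q: Q = R/(ω₀L) = 215/(884.2·0.104) = 2.338.
Step 4 — Bandwidth: Δω = ω₀/Q = 378.1 rad/s; BW = Δω/(2π) = 60.18 Hz.

(a) f₀ = 140.7 Hz  (b) Q = 2.338  (c) BW = 60.18 Hz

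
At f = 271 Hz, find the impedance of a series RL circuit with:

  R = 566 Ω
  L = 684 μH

Step 1 — Angular frequency: ω = 2π·f = 2π·271 = 1703 rad/s.
Step 2 — Component impedances:
  R: Z = R = 566 Ω
  L: Z = jωL = j·1703·0.000684 = 0 + j1.165 Ω
Step 3 — Series combination: Z_total = R + L = 566 + j1.165 Ω = 566∠0.1° Ω.

Z = 566 + j1.165 Ω = 566∠0.1° Ω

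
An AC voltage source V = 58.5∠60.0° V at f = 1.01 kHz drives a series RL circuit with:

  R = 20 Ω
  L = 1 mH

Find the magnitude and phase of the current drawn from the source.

Step 1 — Angular frequency: ω = 2π·f = 2π·1010 = 6346 rad/s.
Step 2 — Component impedances:
  R: Z = R = 20 Ω
  L: Z = jωL = j·6346·0.001 = 0 + j6.346 Ω
Step 3 — Series combination: Z_total = R + L = 20 + j6.346 Ω = 20.98∠17.6° Ω.
Step 4 — Source phasor: V = 58.5∠60.0° V = 29.25 + j50.66 V.
Step 5 — Ohm's law: I = V / Z_total = (29.25 + j50.66) / (20 + j6.346) = 2.059 + j1.88 A.
Step 6 — Convert to polar: |I| = 2.788 A, ∠I = 42.4°.

I = 2.788∠42.4° A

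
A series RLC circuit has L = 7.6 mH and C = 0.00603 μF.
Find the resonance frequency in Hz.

Step 1 — Resonance condition Im(Z)=0 gives ω₀ = 1/√(LC).
Step 2 — ω₀ = 1/√(0.0076·6.03e-09) = 1.477e+05 rad/s.
Step 3 — f₀ = ω₀/(2π) = 2.351e+04 Hz.

f₀ = 2.351e+04 Hz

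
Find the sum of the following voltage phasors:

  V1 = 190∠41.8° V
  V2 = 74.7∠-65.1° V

Step 1 — Convert each phasor to rectangular form:
  V1 = 190·(cos(41.8°) + j·sin(41.8°)) = 141.6 + j126.6 V
  V2 = 74.7·(cos(-65.1°) + j·sin(-65.1°)) = 31.45 - j67.76 V
Step 2 — Sum components: V_total = 173.1 + j58.88 V.
Step 3 — Convert to polar: |V_total| = 182.8 V, ∠V_total = 18.8°.

V_total = 182.8∠18.8° V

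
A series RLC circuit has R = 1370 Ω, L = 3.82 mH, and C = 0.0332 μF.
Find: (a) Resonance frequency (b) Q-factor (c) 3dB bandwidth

Step 1 — Resonance: ω₀ = 1/√(LC) = 1/√(0.00382·3.32e-08) = 8.88e+04 rad/s.
Step 2 — f₀ = ω₀/(2π) = 1.413e+04 Hz.
Step 3 — Series Q: Q = ω₀L/R = 8.88e+04·0.00382/1370 = 0.2476.
Step 4 — Bandwidth: Δω = ω₀/Q = 3.586e+05 rad/s; BW = Δω/(2π) = 5.708e+04 Hz.

(a) f₀ = 1.413e+04 Hz  (b) Q = 0.2476  (c) BW = 5.708e+04 Hz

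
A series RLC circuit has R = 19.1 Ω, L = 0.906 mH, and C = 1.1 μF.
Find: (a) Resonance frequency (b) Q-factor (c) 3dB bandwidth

Step 1 — Resonance: ω₀ = 1/√(LC) = 1/√(0.000906·1.1e-06) = 3.168e+04 rad/s.
Step 2 — f₀ = ω₀/(2π) = 5041 Hz.
Step 3 — Series Q: Q = ω₀L/R = 3.168e+04·0.000906/19.1 = 1.503.
Step 4 — Bandwidth: Δω = ω₀/Q = 2.108e+04 rad/s; BW = Δω/(2π) = 3355 Hz.

(a) f₀ = 5041 Hz  (b) Q = 1.503  (c) BW = 3355 Hz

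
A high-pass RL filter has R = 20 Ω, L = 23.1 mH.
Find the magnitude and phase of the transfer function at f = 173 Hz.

Step 1 — Angular frequency: ω = 2π·173 = 1087 rad/s.
Step 2 — Transfer function: H(jω) = jωL/(R + jωL).
Step 3 — Numerator jωL = j·25.11; denominator R + jωL = 20 + j25.11.
Step 4 — H = 0.6118 + j0.4873.
Step 5 — Magnitude: |H| = 0.7822 (-2.1 dB); phase: φ = 38.5°.

|H| = 0.7822 (-2.1 dB), φ = 38.5°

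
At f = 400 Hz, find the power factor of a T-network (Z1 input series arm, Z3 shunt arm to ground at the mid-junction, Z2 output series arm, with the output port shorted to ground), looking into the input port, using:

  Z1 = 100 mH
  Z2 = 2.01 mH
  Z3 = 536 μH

Step 1 — Angular frequency: ω = 2π·f = 2π·400 = 2513 rad/s.
Step 2 — Component impedances:
  Z1: Z = jωL = j·2513·0.1 = 0 + j251.3 Ω
  Z2: Z = jωL = j·2513·0.00201 = 0 + j5.052 Ω
  Z3: Z = jωL = j·2513·0.000536 = 0 + j1.347 Ω
Step 3 — With the output port shorted to ground, the output series arm Z2 runs from the junction to ground; the shunt arm Z3 also runs from the junction to ground. They appear in parallel: Z3 || Z2 = 0 + j1.064 Ω.
Step 4 — Series with input arm Z1: Z_in = Z1 + (Z3 || Z2) = 0 + j252.4 Ω = 252.4∠90.0° Ω.
Step 5 — Power factor: PF = cos(φ) = Re(Z)/|Z| = 0/252.4 = 0.
Step 6 — Type: Im(Z) = 252.4 ⇒ lagging (phase φ = 90.0°).

PF = 0 (lagging, φ = 90.0°)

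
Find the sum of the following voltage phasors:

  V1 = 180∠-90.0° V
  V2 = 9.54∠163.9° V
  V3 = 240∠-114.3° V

Step 1 — Convert each phasor to rectangular form:
  V1 = 180·(cos(-90.0°) + j·sin(-90.0°)) = 0 - j180 V
  V2 = 9.54·(cos(163.9°) + j·sin(163.9°)) = -9.166 + j2.646 V
  V3 = 240·(cos(-114.3°) + j·sin(-114.3°)) = -98.76 - j218.7 V
Step 2 — Sum components: V_total = -107.9 - j396.1 V.
Step 3 — Convert to polar: |V_total| = 410.5 V, ∠V_total = -105.2°.

V_total = 410.5∠-105.2° V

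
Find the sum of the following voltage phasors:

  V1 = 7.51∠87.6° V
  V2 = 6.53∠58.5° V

Step 1 — Convert each phasor to rectangular form:
  V1 = 7.51·(cos(87.6°) + j·sin(87.6°)) = 0.3145 + j7.503 V
  V2 = 6.53·(cos(58.5°) + j·sin(58.5°)) = 3.412 + j5.568 V
Step 2 — Sum components: V_total = 3.726 + j13.07 V.
Step 3 — Convert to polar: |V_total| = 13.59 V, ∠V_total = 74.1°.

V_total = 13.59∠74.1° V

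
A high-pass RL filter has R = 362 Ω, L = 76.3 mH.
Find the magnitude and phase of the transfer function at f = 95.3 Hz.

Step 1 — Angular frequency: ω = 2π·95.3 = 598.8 rad/s.
Step 2 — Transfer function: H(jω) = jωL/(R + jωL).
Step 3 — Numerator jωL = j·45.69; denominator R + jωL = 362 + j45.69.
Step 4 — H = 0.01568 + j0.1242.
Step 5 — Magnitude: |H| = 0.1252 (-18.0 dB); phase: φ = 82.8°.

|H| = 0.1252 (-18.0 dB), φ = 82.8°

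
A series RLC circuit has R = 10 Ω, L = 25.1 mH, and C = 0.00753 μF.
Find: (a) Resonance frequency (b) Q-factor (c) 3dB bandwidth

Step 1 — Resonance: ω₀ = 1/√(LC) = 1/√(0.0251·7.53e-09) = 7.274e+04 rad/s.
Step 2 — f₀ = ω₀/(2π) = 1.158e+04 Hz.
Step 3 — Series Q: Q = ω₀L/R = 7.274e+04·0.0251/10 = 182.6.
Step 4 — Bandwidth: Δω = ω₀/Q = 398.4 rad/s; BW = Δω/(2π) = 63.41 Hz.

(a) f₀ = 1.158e+04 Hz  (b) Q = 182.6  (c) BW = 63.41 Hz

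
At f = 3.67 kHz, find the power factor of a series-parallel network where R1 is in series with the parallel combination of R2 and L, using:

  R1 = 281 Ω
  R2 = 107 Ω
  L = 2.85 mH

Step 1 — Angular frequency: ω = 2π·f = 2π·3670 = 2.306e+04 rad/s.
Step 2 — Component impedances:
  R1: Z = R = 281 Ω
  R2: Z = R = 107 Ω
  L: Z = jωL = j·2.306e+04·0.00285 = 0 + j65.72 Ω
Step 3 — Parallel branch: R2 || L = 1/(1/R2 + 1/L) = 29.31 + j47.72 Ω.
Step 4 — Series with R1: Z_total = R1 + (R2 || L) = 310.3 + j47.72 Ω = 314∠8.7° Ω.
Step 5 — Power factor: PF = cos(φ) = Re(Z)/|Z| = 310.31/313.96 = 0.9884.
Step 6 — Type: Im(Z) = 47.72 ⇒ lagging (phase φ = 8.7°).

PF = 0.9884 (lagging, φ = 8.7°)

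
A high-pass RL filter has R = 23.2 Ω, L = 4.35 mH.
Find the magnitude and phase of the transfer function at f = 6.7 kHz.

Step 1 — Angular frequency: ω = 2π·6700 = 4.21e+04 rad/s.
Step 2 — Transfer function: H(jω) = jωL/(R + jωL).
Step 3 — Numerator jωL = j·183.1; denominator R + jωL = 23.2 + j183.1.
Step 4 — H = 0.9842 + j0.1247.
Step 5 — Magnitude: |H| = 0.9921 (-0.1 dB); phase: φ = 7.2°.

|H| = 0.9921 (-0.1 dB), φ = 7.2°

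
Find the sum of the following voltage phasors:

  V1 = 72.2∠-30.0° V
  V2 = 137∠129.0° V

Step 1 — Convert each phasor to rectangular form:
  V1 = 72.2·(cos(-30.0°) + j·sin(-30.0°)) = 62.53 - j36.1 V
  V2 = 137·(cos(129.0°) + j·sin(129.0°)) = -86.22 + j106.5 V
Step 2 — Sum components: V_total = -23.69 + j70.37 V.
Step 3 — Convert to polar: |V_total| = 74.25 V, ∠V_total = 108.6°.

V_total = 74.25∠108.6° V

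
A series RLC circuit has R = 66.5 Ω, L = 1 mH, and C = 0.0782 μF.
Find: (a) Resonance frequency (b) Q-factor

Step 1 — Resonance condition Im(Z)=0 gives ω₀ = 1/√(LC).
Step 2 — ω₀ = 1/√(0.001·7.82e-08) = 1.131e+05 rad/s.
Step 3 — f₀ = ω₀/(2π) = 1.8e+04 Hz.
Step 4 — Series Q: Q = ω₀L/R = 1.131e+05·0.001/66.5 = 1.7.

(a) f₀ = 1.8e+04 Hz  (b) Q = 1.7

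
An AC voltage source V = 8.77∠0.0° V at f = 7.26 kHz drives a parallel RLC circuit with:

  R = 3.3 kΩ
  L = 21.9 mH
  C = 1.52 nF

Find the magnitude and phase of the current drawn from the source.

Step 1 — Angular frequency: ω = 2π·f = 2π·7260 = 4.562e+04 rad/s.
Step 2 — Component impedances:
  R: Z = R = 3300 Ω
  L: Z = jωL = j·4.562e+04·0.0219 = 0 + j999 Ω
  C: Z = 1/(jωC) = -j/(ω·C) = 0 - j1.442e+04 Ω
Step 3 — Parallel combination: 1/Z_total = 1/R + 1/L + 1/C; Z_total = 315.7 + j970.6 Ω = 1021∠72.0° Ω.
Step 4 — Source phasor: V = 8.77∠0.0° V = 8.77 V.
Step 5 — Ohm's law: I = V / Z_total = (8.77) / (315.7 + j970.6) = 0.002658 - j0.008171 A.
Step 6 — Convert to polar: |I| = 0.008592 A, ∠I = -72.0°.

I = 0.008592∠-72.0° A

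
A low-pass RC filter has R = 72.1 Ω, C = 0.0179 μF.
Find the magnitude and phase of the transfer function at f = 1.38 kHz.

Step 1 — Angular frequency: ω = 2π·1380 = 8671 rad/s.
Step 2 — Transfer function: H(jω) = 1/(1 + jωRC).
Step 3 — Denominator: 1 + jωRC = 1 + j·8671·72.1·1.79e-08 = 1 + j0.01119.
Step 4 — H = 0.9999 - j0.01119.
Step 5 — Magnitude: |H| = 0.9999 (-0.0 dB); phase: φ = -0.6°.

|H| = 0.9999 (-0.0 dB), φ = -0.6°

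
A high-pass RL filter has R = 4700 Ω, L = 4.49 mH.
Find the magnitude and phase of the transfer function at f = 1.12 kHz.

Step 1 — Angular frequency: ω = 2π·1120 = 7037 rad/s.
Step 2 — Transfer function: H(jω) = jωL/(R + jωL).
Step 3 — Numerator jωL = j·31.6; denominator R + jωL = 4700 + j31.6.
Step 4 — H = 4.519e-05 + j0.006722.
Step 5 — Magnitude: |H| = 0.006723 (-43.4 dB); phase: φ = 89.6°.

|H| = 0.006723 (-43.4 dB), φ = 89.6°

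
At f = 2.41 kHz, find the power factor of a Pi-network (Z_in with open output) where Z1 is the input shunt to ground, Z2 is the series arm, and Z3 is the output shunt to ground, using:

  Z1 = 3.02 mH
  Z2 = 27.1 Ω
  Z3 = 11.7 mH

Step 1 — Angular frequency: ω = 2π·f = 2π·2410 = 1.514e+04 rad/s.
Step 2 — Component impedances:
  Z1: Z = jωL = j·1.514e+04·0.00302 = 0 + j45.73 Ω
  Z2: Z = R = 27.1 Ω
  Z3: Z = jωL = j·1.514e+04·0.0117 = 0 + j177.2 Ω
Step 3 — With open output, the series arm Z2 and the output shunt Z3 appear in series to ground: Z2 + Z3 = 27.1 + j177.2 Ω.
Step 4 — Parallel with input shunt Z1: Z_in = Z1 || (Z2 + Z3) = 1.124 + j36.48 Ω = 36.5∠88.2° Ω.
Step 5 — Power factor: PF = cos(φ) = Re(Z)/|Z| = 1.124/36.5 = 0.03079.
Step 6 — Type: Im(Z) = 36.48 ⇒ lagging (phase φ = 88.2°).

PF = 0.03079 (lagging, φ = 88.2°)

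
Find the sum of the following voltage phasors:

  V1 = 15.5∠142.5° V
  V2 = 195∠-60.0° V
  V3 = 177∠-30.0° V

Step 1 — Convert each phasor to rectangular form:
  V1 = 15.5·(cos(142.5°) + j·sin(142.5°)) = -12.3 + j9.436 V
  V2 = 195·(cos(-60.0°) + j·sin(-60.0°)) = 97.5 - j168.9 V
  V3 = 177·(cos(-30.0°) + j·sin(-30.0°)) = 153.3 - j88.5 V
Step 2 — Sum components: V_total = 238.5 - j247.9 V.
Step 3 — Convert to polar: |V_total| = 344 V, ∠V_total = -46.1°.

V_total = 344∠-46.1° V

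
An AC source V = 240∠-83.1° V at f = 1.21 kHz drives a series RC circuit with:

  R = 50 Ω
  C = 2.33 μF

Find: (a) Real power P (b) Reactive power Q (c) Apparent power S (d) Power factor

Step 1 — Angular frequency: ω = 2π·f = 2π·1210 = 7603 rad/s.
Step 2 — Component impedances:
  R: Z = R = 50 Ω
  C: Z = 1/(jωC) = -j/(ω·C) = 0 - j56.45 Ω
Step 3 — Series combination: Z_total = R + C = 50 - j56.45 Ω = 75.41∠-48.5° Ω.
Step 4 — Source phasor: V = 240∠-83.1° V = 28.83 - j238.3 V.
Step 5 — Current: I = V / Z = 2.619 - j1.809 A = 3.183∠-34.6° A.
Step 6 — Complex power: S = V·I* = 506.4 - j571.8 VA.
Step 7 — Real power: P = Re(S) = 506.4 W.
Step 8 — Reactive power: Q = Im(S) = -571.8 VAR.
Step 9 — Apparent power: |S| = 763.8 VA.
Step 10 — Power factor: PF = P/|S| = 0.663 (leading).

(a) P = 506.4 W  (b) Q = -571.8 VAR  (c) S = 763.8 VA  (d) PF = 0.663 (leading)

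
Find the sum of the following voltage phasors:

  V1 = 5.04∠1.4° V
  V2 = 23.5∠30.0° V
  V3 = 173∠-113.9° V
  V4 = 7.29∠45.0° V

Step 1 — Convert each phasor to rectangular form:
  V1 = 5.04·(cos(1.4°) + j·sin(1.4°)) = 5.038 + j0.1231 V
  V2 = 23.5·(cos(30.0°) + j·sin(30.0°)) = 20.35 + j11.75 V
  V3 = 173·(cos(-113.9°) + j·sin(-113.9°)) = -70.09 - j158.2 V
  V4 = 7.29·(cos(45.0°) + j·sin(45.0°)) = 5.155 + j5.155 V
Step 2 — Sum components: V_total = -39.54 - j141.1 V.
Step 3 — Convert to polar: |V_total| = 146.6 V, ∠V_total = -105.7°.

V_total = 146.6∠-105.7° V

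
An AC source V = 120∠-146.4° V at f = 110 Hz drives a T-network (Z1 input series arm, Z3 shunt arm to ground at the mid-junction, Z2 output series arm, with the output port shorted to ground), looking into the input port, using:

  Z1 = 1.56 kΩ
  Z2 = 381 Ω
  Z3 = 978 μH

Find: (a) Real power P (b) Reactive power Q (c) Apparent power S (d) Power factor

Step 1 — Angular frequency: ω = 2π·f = 2π·110 = 691.2 rad/s.
Step 2 — Component impedances:
  Z1: Z = R = 1560 Ω
  Z2: Z = R = 381 Ω
  Z3: Z = jωL = j·691.2·0.000978 = 0 + j0.6759 Ω
Step 3 — With the output port shorted to ground, the output series arm Z2 runs from the junction to ground; the shunt arm Z3 also runs from the junction to ground. They appear in parallel: Z3 || Z2 = 0.001199 + j0.6759 Ω.
Step 4 — Series with input arm Z1: Z_in = Z1 + (Z3 || Z2) = 1560 + j0.6759 Ω = 1560∠0.0° Ω.
Step 5 — Source phasor: V = 120∠-146.4° V = -99.95 - j66.41 V.
Step 6 — Current: I = V / Z = -0.06409 - j0.04254 A = 0.07692∠-146.4° A.
Step 7 — Complex power: S = V·I* = 9.231 + j0.004 VA.
Step 8 — Real power: P = Re(S) = 9.231 W.
Step 9 — Reactive power: Q = Im(S) = 0.004 VAR.
Step 10 — Apparent power: |S| = 9.231 VA.
Step 11 — Power factor: PF = P/|S| = 1 (lagging).

(a) P = 9.231 W  (b) Q = 0.004 VAR  (c) S = 9.231 VA  (d) PF = 1 (lagging)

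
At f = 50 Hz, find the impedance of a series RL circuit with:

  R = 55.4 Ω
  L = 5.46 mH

Step 1 — Angular frequency: ω = 2π·f = 2π·50 = 314.2 rad/s.
Step 2 — Component impedances:
  R: Z = R = 55.4 Ω
  L: Z = jωL = j·314.2·0.00546 = 0 + j1.715 Ω
Step 3 — Series combination: Z_total = R + L = 55.4 + j1.715 Ω = 55.43∠1.8° Ω.

Z = 55.4 + j1.715 Ω = 55.43∠1.8° Ω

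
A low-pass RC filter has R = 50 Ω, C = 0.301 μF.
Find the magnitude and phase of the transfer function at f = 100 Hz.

Step 1 — Angular frequency: ω = 2π·100 = 628.3 rad/s.
Step 2 — Transfer function: H(jω) = 1/(1 + jωRC).
Step 3 — Denominator: 1 + jωRC = 1 + j·628.3·50·3.01e-07 = 1 + j0.009456.
Step 4 — H = 0.9999 - j0.009455.
Step 5 — Magnitude: |H| = 1 (-0.0 dB); phase: φ = -0.5°.

|H| = 1 (-0.0 dB), φ = -0.5°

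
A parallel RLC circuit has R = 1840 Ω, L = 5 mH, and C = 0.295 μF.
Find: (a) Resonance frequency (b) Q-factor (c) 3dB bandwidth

Step 1 — Resonance: ω₀ = 1/√(LC) = 1/√(0.005·2.95e-07) = 2.604e+04 rad/s.
Step 2 — f₀ = ω₀/(2π) = 4144 Hz.
Step 3 — Parallel Q: Q = R/(ω₀L) = 1840/(2.604e+04·0.005) = 14.13.
Step 4 — Bandwidth: Δω = ω₀/Q = 1842 rad/s; BW = Δω/(2π) = 293.2 Hz.

(a) f₀ = 4144 Hz  (b) Q = 14.13  (c) BW = 293.2 Hz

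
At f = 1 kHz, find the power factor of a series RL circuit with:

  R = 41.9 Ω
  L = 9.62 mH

Step 1 — Angular frequency: ω = 2π·f = 2π·1000 = 6283 rad/s.
Step 2 — Component impedances:
  R: Z = R = 41.9 Ω
  L: Z = jωL = j·6283·0.00962 = 0 + j60.44 Ω
Step 3 — Series combination: Z_total = R + L = 41.9 + j60.44 Ω = 73.55∠55.3° Ω.
Step 4 — Power factor: PF = cos(φ) = Re(Z)/|Z| = 41.9/73.55 = 0.5697.
Step 5 — Type: Im(Z) = 60.44 ⇒ lagging (phase φ = 55.3°).

PF = 0.5697 (lagging, φ = 55.3°)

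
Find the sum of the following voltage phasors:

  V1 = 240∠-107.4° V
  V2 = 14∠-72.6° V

Step 1 — Convert each phasor to rectangular form:
  V1 = 240·(cos(-107.4°) + j·sin(-107.4°)) = -71.77 - j229 V
  V2 = 14·(cos(-72.6°) + j·sin(-72.6°)) = 4.187 - j13.36 V
Step 2 — Sum components: V_total = -67.58 - j242.4 V.
Step 3 — Convert to polar: |V_total| = 251.6 V, ∠V_total = -105.6°.

V_total = 251.6∠-105.6° V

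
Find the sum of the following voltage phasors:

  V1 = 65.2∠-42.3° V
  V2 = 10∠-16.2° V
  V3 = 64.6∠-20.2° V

Step 1 — Convert each phasor to rectangular form:
  V1 = 65.2·(cos(-42.3°) + j·sin(-42.3°)) = 48.22 - j43.88 V
  V2 = 10·(cos(-16.2°) + j·sin(-16.2°)) = 9.603 - j2.79 V
  V3 = 64.6·(cos(-20.2°) + j·sin(-20.2°)) = 60.63 - j22.31 V
Step 2 — Sum components: V_total = 118.5 - j68.98 V.
Step 3 — Convert to polar: |V_total| = 137.1 V, ∠V_total = -30.2°.

V_total = 137.1∠-30.2° V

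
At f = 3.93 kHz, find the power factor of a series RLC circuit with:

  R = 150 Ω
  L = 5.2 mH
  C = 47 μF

Step 1 — Angular frequency: ω = 2π·f = 2π·3930 = 2.469e+04 rad/s.
Step 2 — Component impedances:
  R: Z = R = 150 Ω
  L: Z = jωL = j·2.469e+04·0.0052 = 0 + j128.4 Ω
  C: Z = 1/(jωC) = -j/(ω·C) = 0 - j0.8616 Ω
Step 3 — Series combination: Z_total = R + L + C = 150 + j127.5 Ω = 196.9∠40.4° Ω.
Step 4 — Power factor: PF = cos(φ) = Re(Z)/|Z| = 150/196.9 = 0.7618.
Step 5 — Type: Im(Z) = 127.5 ⇒ lagging (phase φ = 40.4°).

PF = 0.7618 (lagging, φ = 40.4°)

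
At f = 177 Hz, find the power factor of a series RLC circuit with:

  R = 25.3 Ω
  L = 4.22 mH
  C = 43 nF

Step 1 — Angular frequency: ω = 2π·f = 2π·177 = 1112 rad/s.
Step 2 — Component impedances:
  R: Z = R = 25.3 Ω
  L: Z = jωL = j·1112·0.00422 = 0 + j4.693 Ω
  C: Z = 1/(jωC) = -j/(ω·C) = 0 - j2.091e+04 Ω
Step 3 — Series combination: Z_total = R + L + C = 25.3 - j2.091e+04 Ω = 2.091e+04∠-89.9° Ω.
Step 4 — Power factor: PF = cos(φ) = Re(Z)/|Z| = 25.3/2.091e+04 = 0.00121.
Step 5 — Type: Im(Z) = -2.091e+04 ⇒ leading (phase φ = -89.9°).

PF = 0.00121 (leading, φ = -89.9°)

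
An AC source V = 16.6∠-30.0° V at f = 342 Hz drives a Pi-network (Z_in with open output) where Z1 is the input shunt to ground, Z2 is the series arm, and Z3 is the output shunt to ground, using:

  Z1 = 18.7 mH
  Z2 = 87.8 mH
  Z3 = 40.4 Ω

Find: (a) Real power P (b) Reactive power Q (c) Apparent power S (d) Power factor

Step 1 — Angular frequency: ω = 2π·f = 2π·342 = 2149 rad/s.
Step 2 — Component impedances:
  Z1: Z = jωL = j·2149·0.0187 = 0 + j40.18 Ω
  Z2: Z = jωL = j·2149·0.0878 = 0 + j188.7 Ω
  Z3: Z = R = 40.4 Ω
Step 3 — With open output, the series arm Z2 and the output shunt Z3 appear in series to ground: Z2 + Z3 = 40.4 + j188.7 Ω.
Step 4 — Parallel with input shunt Z1: Z_in = Z1 || (Z2 + Z3) = 1.208 + j33.34 Ω = 33.36∠87.9° Ω.
Step 5 — Source phasor: V = 16.6∠-30.0° V = 14.38 - j8.3 V.
Step 6 — Current: I = V / Z = -0.233 - j0.4396 A = 0.4976∠-117.9° A.
Step 7 — Complex power: S = V·I* = 0.299 + j8.254 VA.
Step 8 — Real power: P = Re(S) = 0.299 W.
Step 9 — Reactive power: Q = Im(S) = 8.254 VAR.
Step 10 — Apparent power: |S| = 8.259 VA.
Step 11 — Power factor: PF = P/|S| = 0.03621 (lagging).

(a) P = 0.299 W  (b) Q = 8.254 VAR  (c) S = 8.259 VA  (d) PF = 0.03621 (lagging)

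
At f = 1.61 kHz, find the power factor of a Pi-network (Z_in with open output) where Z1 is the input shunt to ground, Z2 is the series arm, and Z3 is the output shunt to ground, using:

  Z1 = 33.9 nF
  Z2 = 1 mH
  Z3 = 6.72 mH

Step 1 — Angular frequency: ω = 2π·f = 2π·1610 = 1.012e+04 rad/s.
Step 2 — Component impedances:
  Z1: Z = 1/(jωC) = -j/(ω·C) = 0 - j2916 Ω
  Z2: Z = jωL = j·1.012e+04·0.001 = 0 + j10.12 Ω
  Z3: Z = jωL = j·1.012e+04·0.00672 = 0 + j67.98 Ω
Step 3 — With open output, the series arm Z2 and the output shunt Z3 appear in series to ground: Z2 + Z3 = 0 + j78.09 Ω.
Step 4 — Parallel with input shunt Z1: Z_in = Z1 || (Z2 + Z3) = 0 + j80.24 Ω = 80.24∠90.0° Ω.
Step 5 — Power factor: PF = cos(φ) = Re(Z)/|Z| = -0/80.24 = -0.
Step 6 — Type: Im(Z) = 80.24 ⇒ lagging (phase φ = 90.0°).

PF = -0 (lagging, φ = 90.0°)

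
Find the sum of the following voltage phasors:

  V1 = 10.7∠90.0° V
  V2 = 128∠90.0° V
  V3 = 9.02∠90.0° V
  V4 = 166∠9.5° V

Step 1 — Convert each phasor to rectangular form:
  V1 = 10.7·(cos(90.0°) + j·sin(90.0°)) = 0 + j10.7 V
  V2 = 128·(cos(90.0°) + j·sin(90.0°)) = 0 + j128 V
  V3 = 9.02·(cos(90.0°) + j·sin(90.0°)) = 0 + j9.02 V
  V4 = 166·(cos(9.5°) + j·sin(9.5°)) = 163.7 + j27.4 V
Step 2 — Sum components: V_total = 163.7 + j175.1 V.
Step 3 — Convert to polar: |V_total| = 239.7 V, ∠V_total = 46.9°.

V_total = 239.7∠46.9° V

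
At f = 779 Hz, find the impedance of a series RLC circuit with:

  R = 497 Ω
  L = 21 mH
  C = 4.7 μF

Step 1 — Angular frequency: ω = 2π·f = 2π·779 = 4895 rad/s.
Step 2 — Component impedances:
  R: Z = R = 497 Ω
  L: Z = jωL = j·4895·0.021 = 0 + j102.8 Ω
  C: Z = 1/(jωC) = -j/(ω·C) = 0 - j43.47 Ω
Step 3 — Series combination: Z_total = R + L + C = 497 + j59.32 Ω = 500.5∠6.8° Ω.

Z = 497 + j59.32 Ω = 500.5∠6.8° Ω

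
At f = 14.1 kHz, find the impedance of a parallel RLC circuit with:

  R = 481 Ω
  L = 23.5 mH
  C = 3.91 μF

Step 1 — Angular frequency: ω = 2π·f = 2π·1.41e+04 = 8.859e+04 rad/s.
Step 2 — Component impedances:
  R: Z = R = 481 Ω
  L: Z = jωL = j·8.859e+04·0.0235 = 0 + j2082 Ω
  C: Z = 1/(jωC) = -j/(ω·C) = 0 - j2.887 Ω
Step 3 — Parallel combination: 1/Z_total = 1/R + 1/L + 1/C; Z_total = 0.01737 - j2.891 Ω = 2.891∠-89.7° Ω.

Z = 0.01737 - j2.891 Ω = 2.891∠-89.7° Ω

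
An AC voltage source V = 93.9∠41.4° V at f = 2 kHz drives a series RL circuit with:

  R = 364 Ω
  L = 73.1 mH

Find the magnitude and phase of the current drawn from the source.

Step 1 — Angular frequency: ω = 2π·f = 2π·2000 = 1.257e+04 rad/s.
Step 2 — Component impedances:
  R: Z = R = 364 Ω
  L: Z = jωL = j·1.257e+04·0.0731 = 0 + j918.6 Ω
Step 3 — Series combination: Z_total = R + L = 364 + j918.6 Ω = 988.1∠68.4° Ω.
Step 4 — Source phasor: V = 93.9∠41.4° V = 70.44 + j62.1 V.
Step 5 — Ohm's law: I = V / Z_total = (70.44 + j62.1) / (364 + j918.6) = 0.08469 - j0.04312 A.
Step 6 — Convert to polar: |I| = 0.09503 A, ∠I = -27.0°.

I = 0.09503∠-27.0° A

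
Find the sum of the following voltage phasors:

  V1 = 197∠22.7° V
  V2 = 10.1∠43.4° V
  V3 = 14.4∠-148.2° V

Step 1 — Convert each phasor to rectangular form:
  V1 = 197·(cos(22.7°) + j·sin(22.7°)) = 181.7 + j76.02 V
  V2 = 10.1·(cos(43.4°) + j·sin(43.4°)) = 7.338 + j6.94 V
  V3 = 14.4·(cos(-148.2°) + j·sin(-148.2°)) = -12.24 - j7.588 V
Step 2 — Sum components: V_total = 176.8 + j75.37 V.
Step 3 — Convert to polar: |V_total| = 192.2 V, ∠V_total = 23.1°.

V_total = 192.2∠23.1° V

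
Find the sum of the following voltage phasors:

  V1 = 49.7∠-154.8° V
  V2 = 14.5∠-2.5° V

Step 1 — Convert each phasor to rectangular form:
  V1 = 49.7·(cos(-154.8°) + j·sin(-154.8°)) = -44.97 - j21.16 V
  V2 = 14.5·(cos(-2.5°) + j·sin(-2.5°)) = 14.49 - j0.6325 V
Step 2 — Sum components: V_total = -30.48 - j21.79 V.
Step 3 — Convert to polar: |V_total| = 37.47 V, ∠V_total = -144.4°.

V_total = 37.47∠-144.4° V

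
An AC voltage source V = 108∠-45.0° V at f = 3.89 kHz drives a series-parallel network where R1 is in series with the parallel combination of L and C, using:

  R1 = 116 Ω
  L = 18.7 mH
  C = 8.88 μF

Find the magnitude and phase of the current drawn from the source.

Step 1 — Angular frequency: ω = 2π·f = 2π·3890 = 2.444e+04 rad/s.
Step 2 — Component impedances:
  R1: Z = R = 116 Ω
  L: Z = jωL = j·2.444e+04·0.0187 = 0 + j457.1 Ω
  C: Z = 1/(jωC) = -j/(ω·C) = 0 - j4.607 Ω
Step 3 — Parallel branch: L || C = 1/(1/L + 1/C) = 0 - j4.654 Ω.
Step 4 — Series with R1: Z_total = R1 + (L || C) = 116 - j4.654 Ω = 116.1∠-2.3° Ω.
Step 5 — Source phasor: V = 108∠-45.0° V = 76.37 - j76.37 V.
Step 6 — Ohm's law: I = V / Z_total = (76.37 - j76.37) / (116 - j4.654) = 0.6837 - j0.6309 A.
Step 7 — Convert to polar: |I| = 0.9303 A, ∠I = -42.7°.

I = 0.9303∠-42.7° A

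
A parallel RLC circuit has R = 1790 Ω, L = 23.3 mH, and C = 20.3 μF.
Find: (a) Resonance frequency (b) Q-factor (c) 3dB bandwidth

Step 1 — Resonance: ω₀ = 1/√(LC) = 1/√(0.0233·2.03e-05) = 1454 rad/s.
Step 2 — f₀ = ω₀/(2π) = 231.4 Hz.
Step 3 — Parallel Q: Q = R/(ω₀L) = 1790/(1454·0.0233) = 52.84.
Step 4 — Bandwidth: Δω = ω₀/Q = 27.52 rad/s; BW = Δω/(2π) = 4.38 Hz.

(a) f₀ = 231.4 Hz  (b) Q = 52.84  (c) BW = 4.38 Hz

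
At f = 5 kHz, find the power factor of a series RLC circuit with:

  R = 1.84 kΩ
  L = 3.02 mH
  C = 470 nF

Step 1 — Angular frequency: ω = 2π·f = 2π·5000 = 3.142e+04 rad/s.
Step 2 — Component impedances:
  R: Z = R = 1840 Ω
  L: Z = jωL = j·3.142e+04·0.00302 = 0 + j94.88 Ω
  C: Z = 1/(jωC) = -j/(ω·C) = 0 - j67.73 Ω
Step 3 — Series combination: Z_total = R + L + C = 1840 + j27.15 Ω = 1840∠0.8° Ω.
Step 4 — Power factor: PF = cos(φ) = Re(Z)/|Z| = 1840/1840.2 = 0.9999.
Step 5 — Type: Im(Z) = 27.15 ⇒ lagging (phase φ = 0.8°).

PF = 0.9999 (lagging, φ = 0.8°)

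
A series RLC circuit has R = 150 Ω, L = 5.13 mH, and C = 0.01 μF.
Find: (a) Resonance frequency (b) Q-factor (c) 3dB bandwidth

Step 1 — Resonance: ω₀ = 1/√(LC) = 1/√(0.00513·1e-08) = 1.396e+05 rad/s.
Step 2 — f₀ = ω₀/(2π) = 2.222e+04 Hz.
Step 3 — Series Q: Q = ω₀L/R = 1.396e+05·0.00513/150 = 4.775.
Step 4 — Bandwidth: Δω = ω₀/Q = 2.924e+04 rad/s; BW = Δω/(2π) = 4654 Hz.

(a) f₀ = 2.222e+04 Hz  (b) Q = 4.775  (c) BW = 4654 Hz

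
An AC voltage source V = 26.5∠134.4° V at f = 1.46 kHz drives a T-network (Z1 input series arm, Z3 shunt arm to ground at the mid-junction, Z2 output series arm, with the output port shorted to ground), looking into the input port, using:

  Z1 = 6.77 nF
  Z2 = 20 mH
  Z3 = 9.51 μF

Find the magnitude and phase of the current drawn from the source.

Step 1 — Angular frequency: ω = 2π·f = 2π·1460 = 9173 rad/s.
Step 2 — Component impedances:
  Z1: Z = 1/(jωC) = -j/(ω·C) = 0 - j1.61e+04 Ω
  Z2: Z = jωL = j·9173·0.02 = 0 + j183.5 Ω
  Z3: Z = 1/(jωC) = -j/(ω·C) = 0 - j11.46 Ω
Step 3 — With the output port shorted to ground, the output series arm Z2 runs from the junction to ground; the shunt arm Z3 also runs from the junction to ground. They appear in parallel: Z3 || Z2 = 0 - j12.23 Ω.
Step 4 — Series with input arm Z1: Z_in = Z1 + (Z3 || Z2) = 0 - j1.611e+04 Ω = 1.611e+04∠-90.0° Ω.
Step 5 — Source phasor: V = 26.5∠134.4° V = -18.54 + j18.93 V.
Step 6 — Ohm's law: I = V / Z_total = (-18.54 + j18.93) / (0 - j1.611e+04) = -0.001175 - j0.001151 A.
Step 7 — Convert to polar: |I| = 0.001645 A, ∠I = -135.6°.

I = 0.001645∠-135.6° A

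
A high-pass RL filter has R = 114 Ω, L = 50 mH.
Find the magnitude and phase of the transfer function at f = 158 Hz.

Step 1 — Angular frequency: ω = 2π·158 = 992.7 rad/s.
Step 2 — Transfer function: H(jω) = jωL/(R + jωL).
Step 3 — Numerator jωL = j·49.64; denominator R + jωL = 114 + j49.64.
Step 4 — H = 0.1594 + j0.366.
Step 5 — Magnitude: |H| = 0.3992 (-8.0 dB); phase: φ = 66.5°.

|H| = 0.3992 (-8.0 dB), φ = 66.5°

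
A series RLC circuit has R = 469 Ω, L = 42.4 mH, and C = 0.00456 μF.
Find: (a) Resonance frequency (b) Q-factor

Step 1 — Resonance condition Im(Z)=0 gives ω₀ = 1/√(LC).
Step 2 — ω₀ = 1/√(0.0424·4.56e-09) = 7.192e+04 rad/s.
Step 3 — f₀ = ω₀/(2π) = 1.145e+04 Hz.
Step 4 — Series Q: Q = ω₀L/R = 7.192e+04·0.0424/469 = 6.502.

(a) f₀ = 1.145e+04 Hz  (b) Q = 6.502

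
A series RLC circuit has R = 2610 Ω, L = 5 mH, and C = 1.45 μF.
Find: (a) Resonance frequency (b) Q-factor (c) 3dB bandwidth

Step 1 — Resonance: ω₀ = 1/√(LC) = 1/√(0.005·1.45e-06) = 1.174e+04 rad/s.
Step 2 — f₀ = ω₀/(2π) = 1869 Hz.
Step 3 — Series Q: Q = ω₀L/R = 1.174e+04·0.005/2610 = 0.0225.
Step 4 — Bandwidth: Δω = ω₀/Q = 5.22e+05 rad/s; BW = Δω/(2π) = 8.308e+04 Hz.

(a) f₀ = 1869 Hz  (b) Q = 0.0225  (c) BW = 8.308e+04 Hz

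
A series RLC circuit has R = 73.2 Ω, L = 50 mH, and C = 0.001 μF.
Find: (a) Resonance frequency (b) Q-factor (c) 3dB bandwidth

Step 1 — Resonance condition Im(Z)=0 gives ω₀ = 1/√(LC).
Step 2 — ω₀ = 1/√(0.05·1e-09) = 1.414e+05 rad/s.
Step 3 — f₀ = ω₀/(2π) = 2.251e+04 Hz.
Step 4 — Series Q: Q = ω₀L/R = 1.414e+05·0.05/73.2 = 96.6.
Step 5 — 3dB bandwidth: Δω = ω₀/Q = 1464 rad/s; BW = Δω/(2π) = 233 Hz.

(a) f₀ = 2.251e+04 Hz  (b) Q = 96.6  (c) BW = 233 Hz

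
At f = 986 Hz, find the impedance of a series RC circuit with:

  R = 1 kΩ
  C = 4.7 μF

Step 1 — Angular frequency: ω = 2π·f = 2π·986 = 6195 rad/s.
Step 2 — Component impedances:
  R: Z = R = 1000 Ω
  C: Z = 1/(jωC) = -j/(ω·C) = 0 - j34.34 Ω
Step 3 — Series combination: Z_total = R + C = 1000 - j34.34 Ω = 1001∠-2.0° Ω.

Z = 1000 - j34.34 Ω = 1001∠-2.0° Ω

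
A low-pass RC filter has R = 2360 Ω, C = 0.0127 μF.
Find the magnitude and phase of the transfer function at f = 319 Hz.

Step 1 — Angular frequency: ω = 2π·319 = 2004 rad/s.
Step 2 — Transfer function: H(jω) = 1/(1 + jωRC).
Step 3 — Denominator: 1 + jωRC = 1 + j·2004·2360·1.27e-08 = 1 + j0.06007.
Step 4 — H = 0.9964 - j0.05986.
Step 5 — Magnitude: |H| = 0.9982 (-0.0 dB); phase: φ = -3.4°.

|H| = 0.9982 (-0.0 dB), φ = -3.4°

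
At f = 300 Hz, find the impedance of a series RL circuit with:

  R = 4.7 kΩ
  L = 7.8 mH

Step 1 — Angular frequency: ω = 2π·f = 2π·300 = 1885 rad/s.
Step 2 — Component impedances:
  R: Z = R = 4700 Ω
  L: Z = jωL = j·1885·0.0078 = 0 + j14.7 Ω
Step 3 — Series combination: Z_total = R + L = 4700 + j14.7 Ω = 4700∠0.2° Ω.

Z = 4700 + j14.7 Ω = 4700∠0.2° Ω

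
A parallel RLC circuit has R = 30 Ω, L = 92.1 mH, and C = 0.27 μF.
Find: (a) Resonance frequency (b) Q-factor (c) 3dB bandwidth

Step 1 — Resonance: ω₀ = 1/√(LC) = 1/√(0.0921·2.7e-07) = 6341 rad/s.
Step 2 — f₀ = ω₀/(2π) = 1009 Hz.
Step 3 — Parallel Q: Q = R/(ω₀L) = 30/(6341·0.0921) = 0.05137.
Step 4 — Bandwidth: Δω = ω₀/Q = 1.235e+05 rad/s; BW = Δω/(2π) = 1.965e+04 Hz.

(a) f₀ = 1009 Hz  (b) Q = 0.05137  (c) BW = 1.965e+04 Hz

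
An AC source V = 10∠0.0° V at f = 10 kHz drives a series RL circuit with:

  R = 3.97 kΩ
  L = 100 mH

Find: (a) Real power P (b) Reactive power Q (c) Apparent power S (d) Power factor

Step 1 — Angular frequency: ω = 2π·f = 2π·1e+04 = 6.283e+04 rad/s.
Step 2 — Component impedances:
  R: Z = R = 3970 Ω
  L: Z = jωL = j·6.283e+04·0.1 = 0 + j6283 Ω
Step 3 — Series combination: Z_total = R + L = 3970 + j6283 Ω = 7432∠57.7° Ω.
Step 4 — Source phasor: V = 10∠0.0° V = 10 V.
Step 5 — Current: I = V / Z = 0.0007187 - j0.001137 A = 0.001345∠-57.7° A.
Step 6 — Complex power: S = V·I* = 0.007187 + j0.01137 VA.
Step 7 — Real power: P = Re(S) = 0.007187 W.
Step 8 — Reactive power: Q = Im(S) = 0.01137 VAR.
Step 9 — Apparent power: |S| = 0.01345 VA.
Step 10 — Power factor: PF = P/|S| = 0.5342 (lagging).

(a) P = 0.007187 W  (b) Q = 0.01137 VAR  (c) S = 0.01345 VA  (d) PF = 0.5342 (lagging)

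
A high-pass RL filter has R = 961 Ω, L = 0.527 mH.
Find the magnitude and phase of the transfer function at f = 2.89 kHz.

Step 1 — Angular frequency: ω = 2π·2890 = 1.816e+04 rad/s.
Step 2 — Transfer function: H(jω) = jωL/(R + jωL).
Step 3 — Numerator jωL = j·9.569; denominator R + jωL = 961 + j9.569.
Step 4 — H = 9.915e-05 + j0.009957.
Step 5 — Magnitude: |H| = 0.009957 (-40.0 dB); phase: φ = 89.4°.

|H| = 0.009957 (-40.0 dB), φ = 89.4°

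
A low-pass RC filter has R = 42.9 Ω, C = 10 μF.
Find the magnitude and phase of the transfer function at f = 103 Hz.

Step 1 — Angular frequency: ω = 2π·103 = 647.2 rad/s.
Step 2 — Transfer function: H(jω) = 1/(1 + jωRC).
Step 3 — Denominator: 1 + jωRC = 1 + j·647.2·42.9·1e-05 = 1 + j0.2776.
Step 4 — H = 0.9284 - j0.2578.
Step 5 — Magnitude: |H| = 0.9636 (-0.3 dB); phase: φ = -15.5°.

|H| = 0.9636 (-0.3 dB), φ = -15.5°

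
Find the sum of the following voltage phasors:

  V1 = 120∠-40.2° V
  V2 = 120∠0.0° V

Step 1 — Convert each phasor to rectangular form:
  V1 = 120·(cos(-40.2°) + j·sin(-40.2°)) = 91.66 - j77.45 V
  V2 = 120·(cos(0.0°) + j·sin(0.0°)) = 120 V
Step 2 — Sum components: V_total = 211.7 - j77.45 V.
Step 3 — Convert to polar: |V_total| = 225.4 V, ∠V_total = -20.1°.

V_total = 225.4∠-20.1° V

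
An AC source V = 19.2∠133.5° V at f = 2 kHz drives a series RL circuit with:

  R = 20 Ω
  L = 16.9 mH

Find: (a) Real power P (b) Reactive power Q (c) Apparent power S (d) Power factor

Step 1 — Angular frequency: ω = 2π·f = 2π·2000 = 1.257e+04 rad/s.
Step 2 — Component impedances:
  R: Z = R = 20 Ω
  L: Z = jωL = j·1.257e+04·0.0169 = 0 + j212.4 Ω
Step 3 — Series combination: Z_total = R + L = 20 + j212.4 Ω = 213.3∠84.6° Ω.
Step 4 — Source phasor: V = 19.2∠133.5° V = -13.22 + j13.93 V.
Step 5 — Current: I = V / Z = 0.05919 + j0.06781 A = 0.09001∠48.9° A.
Step 6 — Complex power: S = V·I* = 0.162 + j1.721 VA.
Step 7 — Real power: P = Re(S) = 0.162 W.
Step 8 — Reactive power: Q = Im(S) = 1.721 VAR.
Step 9 — Apparent power: |S| = 1.728 VA.
Step 10 — Power factor: PF = P/|S| = 0.09376 (lagging).

(a) P = 0.162 W  (b) Q = 1.721 VAR  (c) S = 1.728 VA  (d) PF = 0.09376 (lagging)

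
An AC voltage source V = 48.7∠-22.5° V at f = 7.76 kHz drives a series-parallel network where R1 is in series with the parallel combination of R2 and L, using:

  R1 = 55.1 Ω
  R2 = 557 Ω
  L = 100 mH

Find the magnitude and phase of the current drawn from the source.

Step 1 — Angular frequency: ω = 2π·f = 2π·7760 = 4.876e+04 rad/s.
Step 2 — Component impedances:
  R1: Z = R = 55.1 Ω
  R2: Z = R = 557 Ω
  L: Z = jωL = j·4.876e+04·0.1 = 0 + j4876 Ω
Step 3 — Parallel branch: R2 || L = 1/(1/R2 + 1/L) = 549.8 + j62.81 Ω.
Step 4 — Series with R1: Z_total = R1 + (R2 || L) = 604.9 + j62.81 Ω = 608.2∠5.9° Ω.
Step 5 — Source phasor: V = 48.7∠-22.5° V = 44.99 - j18.64 V.
Step 6 — Ohm's law: I = V / Z_total = (44.99 - j18.64) / (604.9 + j62.81) = 0.07042 - j0.03812 A.
Step 7 — Convert to polar: |I| = 0.08008 A, ∠I = -28.4°.

I = 0.08008∠-28.4° A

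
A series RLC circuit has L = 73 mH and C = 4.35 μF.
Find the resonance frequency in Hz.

Step 1 — Resonance condition Im(Z)=0 gives ω₀ = 1/√(LC).
Step 2 — ω₀ = 1/√(0.073·4.35e-06) = 1775 rad/s.
Step 3 — f₀ = ω₀/(2π) = 282.4 Hz.

f₀ = 282.4 Hz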